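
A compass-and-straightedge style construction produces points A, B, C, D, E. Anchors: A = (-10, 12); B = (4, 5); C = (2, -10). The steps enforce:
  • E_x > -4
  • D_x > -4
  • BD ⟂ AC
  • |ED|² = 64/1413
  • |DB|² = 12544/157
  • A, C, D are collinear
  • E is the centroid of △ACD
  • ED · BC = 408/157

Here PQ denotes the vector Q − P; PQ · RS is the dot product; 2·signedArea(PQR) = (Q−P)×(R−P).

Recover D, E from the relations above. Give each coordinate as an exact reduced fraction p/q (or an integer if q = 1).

D = (-604/157, 113/157)
E = (-620/157, 427/471)

1. D_x = -604/157  [A, C, D are collinear ∩ BD ⟂ AC]
2. D_y = 113/157  [A, C, D are collinear ∩ BD ⟂ AC]
   → D = (-604/157, 113/157)
3. E_x = -620/157  [E is the centroid of △ACD]
4. E_y = 427/471  [E is the centroid of △ACD]
   → E = (-620/157, 427/471)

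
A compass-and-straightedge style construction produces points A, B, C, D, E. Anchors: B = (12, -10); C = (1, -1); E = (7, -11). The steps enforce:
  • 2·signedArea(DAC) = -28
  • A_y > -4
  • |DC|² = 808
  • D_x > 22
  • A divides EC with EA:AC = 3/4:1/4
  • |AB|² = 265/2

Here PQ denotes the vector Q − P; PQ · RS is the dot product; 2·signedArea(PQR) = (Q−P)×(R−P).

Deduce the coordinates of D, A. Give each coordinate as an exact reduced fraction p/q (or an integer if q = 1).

A = (5/2, -7/2)
D = (23, -19)

1. A_x = 5/2  [A divides EC with EA:AC = 3/4:1/4]
2. A_y = -7/2  [A divides EC with EA:AC = 3/4:1/4]
   → A = (5/2, -7/2)
3. D_x = 23  [line -5/2·x + -3/2·y + 29 = 0 ∩ |DC|² = 808]
4. D_y = -19  [line -5/2·x + -3/2·y + 29 = 0 ∩ |DC|² = 808]
   → D = (23, -19)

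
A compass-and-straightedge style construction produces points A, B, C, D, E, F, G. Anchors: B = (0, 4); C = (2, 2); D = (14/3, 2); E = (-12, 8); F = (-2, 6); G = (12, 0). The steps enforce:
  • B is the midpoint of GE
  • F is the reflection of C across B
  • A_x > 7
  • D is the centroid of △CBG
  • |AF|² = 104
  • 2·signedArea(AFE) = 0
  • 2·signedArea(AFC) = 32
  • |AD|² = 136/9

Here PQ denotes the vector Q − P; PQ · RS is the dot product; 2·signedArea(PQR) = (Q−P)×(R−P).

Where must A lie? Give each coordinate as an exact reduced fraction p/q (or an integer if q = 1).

1. A_x = 8  [2·signedArea(AFE) = 0 ∩ 2·signedArea(AFC) = 32]
2. A_y = 4  [2·signedArea(AFE) = 0 ∩ 2·signedArea(AFC) = 32]
   → A = (8, 4)

A = (8, 4)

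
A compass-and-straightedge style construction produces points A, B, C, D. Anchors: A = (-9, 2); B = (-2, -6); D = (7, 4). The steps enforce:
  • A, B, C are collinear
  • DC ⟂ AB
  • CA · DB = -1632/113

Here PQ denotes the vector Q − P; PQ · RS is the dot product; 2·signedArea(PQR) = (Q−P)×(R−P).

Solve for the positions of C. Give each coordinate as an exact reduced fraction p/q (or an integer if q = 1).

1. C_x = -345/113  [A, B, C are collinear ∩ DC ⟂ AB]
2. C_y = -542/113  [A, B, C are collinear ∩ DC ⟂ AB]
   → C = (-345/113, -542/113)

C = (-345/113, -542/113)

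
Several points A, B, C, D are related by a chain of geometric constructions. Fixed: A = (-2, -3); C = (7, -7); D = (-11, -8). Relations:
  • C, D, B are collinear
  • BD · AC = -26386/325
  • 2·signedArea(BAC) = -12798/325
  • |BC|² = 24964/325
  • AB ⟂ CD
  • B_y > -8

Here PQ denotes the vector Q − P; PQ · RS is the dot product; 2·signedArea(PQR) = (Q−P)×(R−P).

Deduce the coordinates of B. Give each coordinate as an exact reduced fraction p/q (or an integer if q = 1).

1. B_x = -569/325  [C, D, B are collinear ∩ AB ⟂ CD]
2. B_y = -2433/325  [C, D, B are collinear ∩ AB ⟂ CD]
   → B = (-569/325, -2433/325)

B = (-569/325, -2433/325)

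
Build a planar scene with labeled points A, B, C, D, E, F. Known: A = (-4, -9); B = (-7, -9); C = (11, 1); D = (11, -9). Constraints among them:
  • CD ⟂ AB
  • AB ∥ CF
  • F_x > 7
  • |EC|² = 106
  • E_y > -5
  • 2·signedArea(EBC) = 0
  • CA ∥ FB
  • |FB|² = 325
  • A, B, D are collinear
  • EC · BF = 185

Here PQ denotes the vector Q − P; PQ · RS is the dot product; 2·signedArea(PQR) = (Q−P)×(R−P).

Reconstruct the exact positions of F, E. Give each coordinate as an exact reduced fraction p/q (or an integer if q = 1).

E = (2, -4)
F = (8, 1)

1. F_x = 8  [CA ∥ FB ∩ AB ∥ CF]
2. F_y = 1  [CA ∥ FB ∩ AB ∥ CF]
   → F = (8, 1)
3. E_x = 2  [2·signedArea(EBC) = 0 ∩ EC · BF = 185]
4. E_y = -4  [2·signedArea(EBC) = 0 ∩ EC · BF = 185]
   → E = (2, -4)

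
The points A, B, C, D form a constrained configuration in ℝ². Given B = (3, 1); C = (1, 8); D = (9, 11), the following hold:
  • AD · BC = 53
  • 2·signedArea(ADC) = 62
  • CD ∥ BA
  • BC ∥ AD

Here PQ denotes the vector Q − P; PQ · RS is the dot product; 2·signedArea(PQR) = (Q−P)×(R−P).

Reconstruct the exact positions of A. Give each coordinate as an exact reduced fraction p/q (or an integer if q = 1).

1. A_x = 11  [BC ∥ AD ∩ CD ∥ BA]
2. A_y = 4  [BC ∥ AD ∩ CD ∥ BA]
   → A = (11, 4)

A = (11, 4)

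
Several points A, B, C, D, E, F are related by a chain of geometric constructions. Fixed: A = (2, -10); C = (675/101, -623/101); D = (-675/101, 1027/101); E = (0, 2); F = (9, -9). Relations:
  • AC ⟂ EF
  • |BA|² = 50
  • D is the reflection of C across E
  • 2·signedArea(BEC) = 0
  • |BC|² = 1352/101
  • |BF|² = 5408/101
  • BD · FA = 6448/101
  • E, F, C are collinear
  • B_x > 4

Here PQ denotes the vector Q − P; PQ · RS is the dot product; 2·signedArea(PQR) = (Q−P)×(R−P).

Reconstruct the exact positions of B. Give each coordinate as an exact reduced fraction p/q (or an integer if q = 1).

B = (441/101, -337/101)

1. B_x = 441/101  [2·signedArea(BEC) = 0 ∩ BD · FA = 6448/101]
2. B_y = -337/101  [2·signedArea(BEC) = 0 ∩ BD · FA = 6448/101]
   → B = (441/101, -337/101)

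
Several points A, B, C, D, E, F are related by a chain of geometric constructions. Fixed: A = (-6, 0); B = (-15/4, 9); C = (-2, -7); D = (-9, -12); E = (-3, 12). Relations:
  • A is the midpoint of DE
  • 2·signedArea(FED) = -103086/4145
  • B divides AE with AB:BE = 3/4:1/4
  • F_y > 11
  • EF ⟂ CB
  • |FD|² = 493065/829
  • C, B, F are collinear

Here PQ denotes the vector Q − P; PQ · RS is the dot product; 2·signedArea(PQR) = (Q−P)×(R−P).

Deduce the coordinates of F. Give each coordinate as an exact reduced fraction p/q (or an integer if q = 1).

F = (-16851/4145, 49257/4145)

1. F_x = -16851/4145  [C, B, F are collinear ∩ EF ⟂ CB]
2. F_y = 49257/4145  [C, B, F are collinear ∩ EF ⟂ CB]
   → F = (-16851/4145, 49257/4145)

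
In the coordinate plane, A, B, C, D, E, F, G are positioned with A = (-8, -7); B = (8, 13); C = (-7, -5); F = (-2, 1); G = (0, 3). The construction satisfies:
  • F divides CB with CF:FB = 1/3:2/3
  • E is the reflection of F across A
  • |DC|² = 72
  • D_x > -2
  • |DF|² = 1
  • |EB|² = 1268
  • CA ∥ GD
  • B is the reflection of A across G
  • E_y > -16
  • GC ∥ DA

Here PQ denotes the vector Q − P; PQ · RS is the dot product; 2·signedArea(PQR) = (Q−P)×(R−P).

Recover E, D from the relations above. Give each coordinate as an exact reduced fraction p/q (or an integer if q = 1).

1. E_x = -14  [E is the reflection of F across A]
2. E_y = -15  [E is the reflection of F across A]
   → E = (-14, -15)
3. D_x = -1  [GC ∥ DA ∩ CA ∥ GD]
4. D_y = 1  [GC ∥ DA ∩ CA ∥ GD]
   → D = (-1, 1)

D = (-1, 1)
E = (-14, -15)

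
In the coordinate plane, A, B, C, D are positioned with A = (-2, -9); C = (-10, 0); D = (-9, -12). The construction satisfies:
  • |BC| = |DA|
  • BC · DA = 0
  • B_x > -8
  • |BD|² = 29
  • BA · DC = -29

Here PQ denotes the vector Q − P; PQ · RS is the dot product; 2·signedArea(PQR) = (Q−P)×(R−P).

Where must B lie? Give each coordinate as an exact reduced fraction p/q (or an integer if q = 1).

1. B_x = -7  [BC · DA = 0 ∩ BA · DC = -29]
2. B_y = -7  [BC · DA = 0 ∩ BA · DC = -29]
   → B = (-7, -7)

B = (-7, -7)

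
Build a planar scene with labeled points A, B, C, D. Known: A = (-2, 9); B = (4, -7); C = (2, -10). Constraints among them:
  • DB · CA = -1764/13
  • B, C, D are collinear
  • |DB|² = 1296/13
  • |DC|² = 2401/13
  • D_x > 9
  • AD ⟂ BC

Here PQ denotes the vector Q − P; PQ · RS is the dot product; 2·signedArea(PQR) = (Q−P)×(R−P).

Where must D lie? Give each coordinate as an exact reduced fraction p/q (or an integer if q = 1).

D = (124/13, 17/13)

1. D_x = 124/13  [B, C, D are collinear ∩ AD ⟂ BC]
2. D_y = 17/13  [B, C, D are collinear ∩ AD ⟂ BC]
   → D = (124/13, 17/13)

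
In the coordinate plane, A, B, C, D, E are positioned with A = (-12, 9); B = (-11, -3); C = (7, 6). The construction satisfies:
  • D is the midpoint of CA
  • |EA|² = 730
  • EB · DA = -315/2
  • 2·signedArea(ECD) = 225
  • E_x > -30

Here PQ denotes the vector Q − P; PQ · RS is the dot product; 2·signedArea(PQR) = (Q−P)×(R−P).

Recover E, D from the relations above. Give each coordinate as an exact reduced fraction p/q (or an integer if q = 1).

1. D_x = -5/2  [D is the midpoint of CA]
2. D_y = 15/2  [D is the midpoint of CA]
   → D = (-5/2, 15/2)
3. E_x = -29  [2·signedArea(ECD) = 225 ∩ EB · DA = -315/2]
4. E_y = -12  [2·signedArea(ECD) = 225 ∩ EB · DA = -315/2]
   → E = (-29, -12)

D = (-5/2, 15/2)
E = (-29, -12)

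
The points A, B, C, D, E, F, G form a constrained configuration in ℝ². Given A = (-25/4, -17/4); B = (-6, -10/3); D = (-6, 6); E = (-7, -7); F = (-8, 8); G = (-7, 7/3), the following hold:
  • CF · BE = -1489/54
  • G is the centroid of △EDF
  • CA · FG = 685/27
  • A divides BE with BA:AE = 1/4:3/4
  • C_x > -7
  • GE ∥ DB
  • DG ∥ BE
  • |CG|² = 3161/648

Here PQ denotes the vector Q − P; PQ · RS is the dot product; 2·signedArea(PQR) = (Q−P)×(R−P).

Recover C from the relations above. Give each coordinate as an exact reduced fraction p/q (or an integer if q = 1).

1. C_x = -27/4  [CA · FG = 685/27 ∩ CF · BE = -1489/54]
2. C_y = 5/36  [CA · FG = 685/27 ∩ CF · BE = -1489/54]
   → C = (-27/4, 5/36)

C = (-27/4, 5/36)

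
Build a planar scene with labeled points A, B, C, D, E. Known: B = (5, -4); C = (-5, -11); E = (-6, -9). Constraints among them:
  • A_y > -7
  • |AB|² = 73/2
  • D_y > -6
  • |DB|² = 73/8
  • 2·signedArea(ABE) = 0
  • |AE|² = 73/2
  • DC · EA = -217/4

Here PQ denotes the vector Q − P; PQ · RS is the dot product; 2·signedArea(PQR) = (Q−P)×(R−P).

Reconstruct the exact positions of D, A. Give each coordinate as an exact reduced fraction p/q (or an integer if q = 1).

1. A_x = -1/2  [line 5·x + -11·y + -69 = 0 ∩ |AE|² = 73/2]
2. A_y = -13/2  [line 5·x + -11·y + -69 = 0 ∩ |AE|² = 73/2]
   → A = (-1/2, -13/2)
3. D_x = 9/4  [line -11/2·x + -5/2·y + -3/4 = 0 ∩ |DB|² = 73/8]
4. D_y = -21/4  [line -11/2·x + -5/2·y + -3/4 = 0 ∩ |DB|² = 73/8]
   → D = (9/4, -21/4)

A = (-1/2, -13/2)
D = (9/4, -21/4)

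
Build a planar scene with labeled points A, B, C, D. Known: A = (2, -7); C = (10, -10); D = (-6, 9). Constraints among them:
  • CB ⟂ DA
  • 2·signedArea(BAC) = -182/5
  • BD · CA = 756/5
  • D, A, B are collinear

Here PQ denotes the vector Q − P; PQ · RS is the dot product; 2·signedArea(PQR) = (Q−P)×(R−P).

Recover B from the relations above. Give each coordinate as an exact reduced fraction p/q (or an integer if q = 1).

B = (24/5, -63/5)

1. B_x = 24/5  [D, A, B are collinear ∩ CB ⟂ DA]
2. B_y = -63/5  [D, A, B are collinear ∩ CB ⟂ DA]
   → B = (24/5, -63/5)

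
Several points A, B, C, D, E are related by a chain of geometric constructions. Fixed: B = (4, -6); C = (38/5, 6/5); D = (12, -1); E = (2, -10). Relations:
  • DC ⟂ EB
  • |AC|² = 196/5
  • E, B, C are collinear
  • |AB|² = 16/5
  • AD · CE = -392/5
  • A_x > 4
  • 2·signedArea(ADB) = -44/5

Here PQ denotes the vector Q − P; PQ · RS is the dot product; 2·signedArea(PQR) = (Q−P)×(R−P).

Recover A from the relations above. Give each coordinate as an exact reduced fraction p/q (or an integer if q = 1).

1. A_x = 24/5  [AD · CE = -392/5 ∩ 2·signedArea(ADB) = -44/5]
2. A_y = -22/5  [AD · CE = -392/5 ∩ 2·signedArea(ADB) = -44/5]
   → A = (24/5, -22/5)

A = (24/5, -22/5)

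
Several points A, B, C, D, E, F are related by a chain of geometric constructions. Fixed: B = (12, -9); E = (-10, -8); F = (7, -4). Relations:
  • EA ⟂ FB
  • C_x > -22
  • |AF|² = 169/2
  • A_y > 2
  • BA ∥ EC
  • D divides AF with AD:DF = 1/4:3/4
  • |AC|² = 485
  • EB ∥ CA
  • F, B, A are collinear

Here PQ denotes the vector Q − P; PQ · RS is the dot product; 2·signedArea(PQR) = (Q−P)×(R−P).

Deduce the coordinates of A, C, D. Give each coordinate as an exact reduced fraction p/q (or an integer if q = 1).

1. A_x = 1/2  [F, B, A are collinear ∩ EA ⟂ FB]
2. A_y = 5/2  [F, B, A are collinear ∩ EA ⟂ FB]
   → A = (1/2, 5/2)
3. C_x = -43/2  [EB ∥ CA ∩ BA ∥ EC]
4. C_y = 7/2  [EB ∥ CA ∩ BA ∥ EC]
   → C = (-43/2, 7/2)
5. D_x = 17/8  [D divides AF with AD:DF = 1/4:3/4]
6. D_y = 7/8  [D divides AF with AD:DF = 1/4:3/4]
   → D = (17/8, 7/8)

A = (1/2, 5/2)
C = (-43/2, 7/2)
D = (17/8, 7/8)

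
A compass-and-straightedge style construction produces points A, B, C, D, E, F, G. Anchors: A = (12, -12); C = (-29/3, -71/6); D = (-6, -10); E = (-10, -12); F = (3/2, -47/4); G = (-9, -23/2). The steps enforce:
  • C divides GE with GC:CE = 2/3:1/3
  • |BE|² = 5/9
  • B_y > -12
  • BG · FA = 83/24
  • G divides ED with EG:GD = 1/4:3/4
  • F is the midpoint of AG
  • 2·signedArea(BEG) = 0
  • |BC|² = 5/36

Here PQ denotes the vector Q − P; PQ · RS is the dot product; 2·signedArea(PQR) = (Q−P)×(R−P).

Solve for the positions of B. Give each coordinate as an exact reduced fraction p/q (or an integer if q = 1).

B = (-28/3, -35/3)

1. B_x = -28/3  [2·signedArea(BEG) = 0 ∩ BG · FA = 83/24]
2. B_y = -35/3  [2·signedArea(BEG) = 0 ∩ BG · FA = 83/24]
   → B = (-28/3, -35/3)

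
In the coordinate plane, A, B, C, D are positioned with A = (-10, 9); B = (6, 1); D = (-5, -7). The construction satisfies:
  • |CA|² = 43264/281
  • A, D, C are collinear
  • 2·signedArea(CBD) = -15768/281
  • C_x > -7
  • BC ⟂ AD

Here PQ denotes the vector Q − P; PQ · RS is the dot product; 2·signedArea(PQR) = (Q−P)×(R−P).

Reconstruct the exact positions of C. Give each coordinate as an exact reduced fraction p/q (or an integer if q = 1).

C = (-1770/281, -799/281)

1. C_x = -1770/281  [A, D, C are collinear ∩ BC ⟂ AD]
2. C_y = -799/281  [A, D, C are collinear ∩ BC ⟂ AD]
   → C = (-1770/281, -799/281)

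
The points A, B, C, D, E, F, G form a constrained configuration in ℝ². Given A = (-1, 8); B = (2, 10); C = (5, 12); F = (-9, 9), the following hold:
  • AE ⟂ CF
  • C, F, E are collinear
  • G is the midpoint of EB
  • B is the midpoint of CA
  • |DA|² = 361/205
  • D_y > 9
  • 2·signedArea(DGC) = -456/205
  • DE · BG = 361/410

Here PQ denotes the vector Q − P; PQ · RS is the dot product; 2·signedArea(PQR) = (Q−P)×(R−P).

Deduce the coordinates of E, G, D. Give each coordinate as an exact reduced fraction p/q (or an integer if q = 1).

1. E_x = -319/205  [C, F, E are collinear ∩ AE ⟂ CF]
2. E_y = 2172/205  [C, F, E are collinear ∩ AE ⟂ CF]
   → E = (-319/205, 2172/205)
3. G_x = 91/410  [G is the midpoint of EB]
4. G_y = 2111/205  [G is the midpoint of EB]
   → G = (91/410, 2111/205)
5. D_x = -262/205  [2·signedArea(DGC) = -456/205 ∩ DE · BG = 361/410]
6. D_y = 1906/205  [2·signedArea(DGC) = -456/205 ∩ DE · BG = 361/410]
   → D = (-262/205, 1906/205)

D = (-262/205, 1906/205)
E = (-319/205, 2172/205)
G = (91/410, 2111/205)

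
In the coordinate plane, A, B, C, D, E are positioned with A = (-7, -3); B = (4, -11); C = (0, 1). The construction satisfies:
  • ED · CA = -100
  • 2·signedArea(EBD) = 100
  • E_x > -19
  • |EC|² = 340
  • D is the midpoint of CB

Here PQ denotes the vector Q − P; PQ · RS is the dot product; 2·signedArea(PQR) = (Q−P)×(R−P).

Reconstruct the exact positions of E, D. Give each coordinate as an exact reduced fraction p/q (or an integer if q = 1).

D = (2, -5)
E = (-18, 5)

1. D_x = 2  [D is the midpoint of CB]
2. D_y = -5  [D is the midpoint of CB]
   → D = (2, -5)
3. E_x = -18  [2·signedArea(EBD) = 100 ∩ ED · CA = -100]
4. E_y = 5  [2·signedArea(EBD) = 100 ∩ ED · CA = -100]
   → E = (-18, 5)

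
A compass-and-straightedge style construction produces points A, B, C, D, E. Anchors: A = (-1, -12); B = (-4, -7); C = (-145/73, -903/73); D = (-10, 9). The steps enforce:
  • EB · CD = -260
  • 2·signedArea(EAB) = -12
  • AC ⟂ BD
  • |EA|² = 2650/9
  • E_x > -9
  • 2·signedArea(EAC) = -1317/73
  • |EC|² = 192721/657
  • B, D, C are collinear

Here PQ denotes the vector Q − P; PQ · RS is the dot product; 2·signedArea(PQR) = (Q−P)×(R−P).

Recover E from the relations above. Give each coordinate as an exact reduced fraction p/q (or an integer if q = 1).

1. E_x = -8  [2·signedArea(EAC) = -1317/73 ∩ 2·signedArea(EAB) = -12]
2. E_y = 11/3  [2·signedArea(EAC) = -1317/73 ∩ 2·signedArea(EAB) = -12]
   → E = (-8, 11/3)

E = (-8, 11/3)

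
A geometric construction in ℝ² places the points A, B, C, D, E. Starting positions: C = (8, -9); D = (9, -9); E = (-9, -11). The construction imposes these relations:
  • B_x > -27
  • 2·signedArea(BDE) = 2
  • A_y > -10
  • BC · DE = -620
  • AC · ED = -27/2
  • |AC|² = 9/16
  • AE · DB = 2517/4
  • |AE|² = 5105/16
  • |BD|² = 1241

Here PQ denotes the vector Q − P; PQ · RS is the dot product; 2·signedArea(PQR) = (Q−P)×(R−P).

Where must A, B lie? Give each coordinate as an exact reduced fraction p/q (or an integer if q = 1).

1. B_x = -26  [2·signedArea(BDE) = 2 ∩ BC · DE = -620]
2. B_y = -13  [2·signedArea(BDE) = 2 ∩ BC · DE = -620]
   → B = (-26, -13)
3. A_x = 35/4  [AE · DB = 2517/4 ∩ AC · ED = -27/2]
4. A_y = -9  [AE · DB = 2517/4 ∩ AC · ED = -27/2]
   → A = (35/4, -9)

A = (35/4, -9)
B = (-26, -13)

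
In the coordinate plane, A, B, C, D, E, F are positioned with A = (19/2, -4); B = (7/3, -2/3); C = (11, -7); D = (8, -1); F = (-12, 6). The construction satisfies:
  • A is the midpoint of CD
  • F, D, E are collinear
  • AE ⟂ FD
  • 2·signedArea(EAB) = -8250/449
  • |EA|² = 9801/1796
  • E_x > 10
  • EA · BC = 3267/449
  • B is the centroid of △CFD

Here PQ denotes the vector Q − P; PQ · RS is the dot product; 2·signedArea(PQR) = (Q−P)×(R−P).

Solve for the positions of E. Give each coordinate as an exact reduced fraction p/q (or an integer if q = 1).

E = (4612/449, -806/449)

1. E_x = 4612/449  [F, D, E are collinear ∩ AE ⟂ FD]
2. E_y = -806/449  [F, D, E are collinear ∩ AE ⟂ FD]
   → E = (4612/449, -806/449)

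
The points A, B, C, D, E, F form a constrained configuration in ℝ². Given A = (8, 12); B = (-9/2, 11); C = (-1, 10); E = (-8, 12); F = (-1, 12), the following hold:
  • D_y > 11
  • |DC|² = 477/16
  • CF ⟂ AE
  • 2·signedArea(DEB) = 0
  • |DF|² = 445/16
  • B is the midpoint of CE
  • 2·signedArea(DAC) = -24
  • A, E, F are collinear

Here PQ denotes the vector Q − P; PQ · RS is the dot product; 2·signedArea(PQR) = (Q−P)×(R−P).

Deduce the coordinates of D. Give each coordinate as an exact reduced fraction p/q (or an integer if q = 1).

1. D_x = -25/4  [2·signedArea(DEB) = 0 ∩ 2·signedArea(DAC) = -24]
2. D_y = 23/2  [2·signedArea(DEB) = 0 ∩ 2·signedArea(DAC) = -24]
   → D = (-25/4, 23/2)

D = (-25/4, 23/2)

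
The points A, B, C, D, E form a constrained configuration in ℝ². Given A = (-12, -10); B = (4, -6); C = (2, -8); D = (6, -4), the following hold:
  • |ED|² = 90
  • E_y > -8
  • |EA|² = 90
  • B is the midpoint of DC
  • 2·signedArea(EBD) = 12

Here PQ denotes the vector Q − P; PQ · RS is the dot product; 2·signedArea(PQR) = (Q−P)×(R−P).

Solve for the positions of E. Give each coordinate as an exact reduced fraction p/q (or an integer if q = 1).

1. E_x = -3  [line -2·x + 2·y + 8 = 0 ∩ |EA|² = 90]
2. E_y = -7  [line -2·x + 2·y + 8 = 0 ∩ |EA|² = 90]
   → E = (-3, -7)

E = (-3, -7)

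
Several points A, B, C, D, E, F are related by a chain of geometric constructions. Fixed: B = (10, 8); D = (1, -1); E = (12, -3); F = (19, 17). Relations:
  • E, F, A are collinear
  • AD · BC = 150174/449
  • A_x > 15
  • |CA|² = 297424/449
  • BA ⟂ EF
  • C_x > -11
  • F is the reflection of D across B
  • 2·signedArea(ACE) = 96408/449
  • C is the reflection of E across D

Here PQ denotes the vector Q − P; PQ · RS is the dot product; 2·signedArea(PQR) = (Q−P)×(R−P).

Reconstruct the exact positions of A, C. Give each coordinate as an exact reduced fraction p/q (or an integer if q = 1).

1. A_x = 6830/449  [E, F, A are collinear ∩ BA ⟂ EF]
2. A_y = 2773/449  [E, F, A are collinear ∩ BA ⟂ EF]
   → A = (6830/449, 2773/449)
3. C_x = -10  [C is the reflection of E across D]
4. C_y = 1  [C is the reflection of E across D]
   → C = (-10, 1)

A = (6830/449, 2773/449)
C = (-10, 1)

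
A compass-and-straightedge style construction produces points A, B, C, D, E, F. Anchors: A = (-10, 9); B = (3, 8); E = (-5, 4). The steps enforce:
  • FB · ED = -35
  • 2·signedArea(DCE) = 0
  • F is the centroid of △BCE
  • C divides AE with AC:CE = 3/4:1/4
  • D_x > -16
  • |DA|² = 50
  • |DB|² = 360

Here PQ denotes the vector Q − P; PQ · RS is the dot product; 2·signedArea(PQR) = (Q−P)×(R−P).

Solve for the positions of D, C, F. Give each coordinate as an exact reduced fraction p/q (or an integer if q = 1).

C = (-25/4, 21/4)
D = (-15, 14)
F = (-11/4, 23/4)

1. C_x = -25/4  [C divides AE with AC:CE = 3/4:1/4]
2. C_y = 21/4  [C divides AE with AC:CE = 3/4:1/4]
   → C = (-25/4, 21/4)
3. F_x = -11/4  [F is the centroid of △BCE]
4. F_y = 23/4  [F is the centroid of △BCE]
   → F = (-11/4, 23/4)
5. D_x = -15  [2·signedArea(DCE) = 0 ∩ FB · ED = -35]
6. D_y = 14  [2·signedArea(DCE) = 0 ∩ FB · ED = -35]
   → D = (-15, 14)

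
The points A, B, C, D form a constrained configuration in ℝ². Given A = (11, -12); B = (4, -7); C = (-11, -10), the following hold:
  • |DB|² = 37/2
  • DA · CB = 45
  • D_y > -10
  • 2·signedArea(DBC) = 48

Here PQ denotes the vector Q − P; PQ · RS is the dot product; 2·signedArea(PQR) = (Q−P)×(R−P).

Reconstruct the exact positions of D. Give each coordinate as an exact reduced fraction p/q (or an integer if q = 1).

1. D_x = 15/2  [DA · CB = 45 ∩ 2·signedArea(DBC) = 48]
2. D_y = -19/2  [DA · CB = 45 ∩ 2·signedArea(DBC) = 48]
   → D = (15/2, -19/2)

D = (15/2, -19/2)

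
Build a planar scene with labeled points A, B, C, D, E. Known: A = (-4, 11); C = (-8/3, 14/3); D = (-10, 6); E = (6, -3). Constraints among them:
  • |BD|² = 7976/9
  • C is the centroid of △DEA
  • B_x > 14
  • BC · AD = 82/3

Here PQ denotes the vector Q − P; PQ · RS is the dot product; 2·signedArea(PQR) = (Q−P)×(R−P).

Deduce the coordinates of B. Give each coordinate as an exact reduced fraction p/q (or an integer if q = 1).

1. B_x = 44/3  [line 6·x + 5·y + -104/3 = 0 ∩ |BD|² = 7976/9]
2. B_y = -32/3  [line 6·x + 5·y + -104/3 = 0 ∩ |BD|² = 7976/9]
   → B = (44/3, -32/3)

B = (44/3, -32/3)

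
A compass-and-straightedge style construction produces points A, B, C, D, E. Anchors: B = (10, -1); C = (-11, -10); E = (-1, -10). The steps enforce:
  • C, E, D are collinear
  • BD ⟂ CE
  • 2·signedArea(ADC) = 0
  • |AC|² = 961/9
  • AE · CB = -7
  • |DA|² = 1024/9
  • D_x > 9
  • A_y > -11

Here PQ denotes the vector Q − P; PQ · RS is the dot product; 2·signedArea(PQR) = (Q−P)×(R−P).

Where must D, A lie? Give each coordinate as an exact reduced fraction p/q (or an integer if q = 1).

A = (-2/3, -10)
D = (10, -10)

1. D_x = 10  [C, E, D are collinear ∩ BD ⟂ CE]
2. D_y = -10  [C, E, D are collinear ∩ BD ⟂ CE]
   → D = (10, -10)
3. A_x = -2/3  [2·signedArea(ADC) = 0 ∩ AE · CB = -7]
4. A_y = -10  [2·signedArea(ADC) = 0 ∩ AE · CB = -7]
   → A = (-2/3, -10)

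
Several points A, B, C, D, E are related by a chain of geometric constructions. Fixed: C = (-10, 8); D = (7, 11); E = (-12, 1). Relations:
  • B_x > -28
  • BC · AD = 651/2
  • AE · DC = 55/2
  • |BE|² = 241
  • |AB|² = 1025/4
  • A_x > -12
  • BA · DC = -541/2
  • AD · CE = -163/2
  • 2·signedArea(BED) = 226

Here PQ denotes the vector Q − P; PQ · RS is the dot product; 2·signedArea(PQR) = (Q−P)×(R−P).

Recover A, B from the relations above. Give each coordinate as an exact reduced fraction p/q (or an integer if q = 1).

A = (-11, 9/2)
B = (-27, 5)

1. A_x = -11  [AE · DC = 55/2 ∩ AD · CE = -163/2]
2. A_y = 9/2  [AE · DC = 55/2 ∩ AD · CE = -163/2]
   → A = (-11, 9/2)
3. B_x = -27  [2·signedArea(BED) = 226 ∩ BC · AD = 651/2]
4. B_y = 5  [2·signedArea(BED) = 226 ∩ BC · AD = 651/2]
   → B = (-27, 5)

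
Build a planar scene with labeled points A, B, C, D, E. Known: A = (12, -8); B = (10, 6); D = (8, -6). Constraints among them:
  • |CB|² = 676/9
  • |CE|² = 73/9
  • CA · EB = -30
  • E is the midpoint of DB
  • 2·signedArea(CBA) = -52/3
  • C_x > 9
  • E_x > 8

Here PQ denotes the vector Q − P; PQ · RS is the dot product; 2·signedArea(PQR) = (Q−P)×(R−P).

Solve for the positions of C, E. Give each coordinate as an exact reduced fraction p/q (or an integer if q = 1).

1. C_x = 10  [line 14·x + 2·y + -404/3 = 0 ∩ |CB|² = 676/9]
2. C_y = -8/3  [line 14·x + 2·y + -404/3 = 0 ∩ |CB|² = 676/9]
   → C = (10, -8/3)
3. E_x = 9  [CA · EB = -30 ∩ E is the midpoint of DB]
4. E_y = 0  [CA · EB = -30 ∩ E is the midpoint of DB]
   → E = (9, 0)

C = (10, -8/3)
E = (9, 0)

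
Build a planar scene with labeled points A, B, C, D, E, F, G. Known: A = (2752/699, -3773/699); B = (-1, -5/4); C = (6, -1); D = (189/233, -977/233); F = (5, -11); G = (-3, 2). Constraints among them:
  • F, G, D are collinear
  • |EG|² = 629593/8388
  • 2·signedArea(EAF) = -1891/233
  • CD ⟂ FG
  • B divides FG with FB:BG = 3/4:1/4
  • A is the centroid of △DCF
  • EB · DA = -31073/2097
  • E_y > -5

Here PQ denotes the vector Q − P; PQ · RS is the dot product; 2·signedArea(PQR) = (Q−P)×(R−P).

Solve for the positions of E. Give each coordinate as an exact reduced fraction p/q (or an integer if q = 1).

1. E_x = 3319/1398  [2·signedArea(EAF) = -1891/233 ∩ EB · DA = -31073/2097]
2. E_y = -3352/699  [2·signedArea(EAF) = -1891/233 ∩ EB · DA = -31073/2097]
   → E = (3319/1398, -3352/699)

E = (3319/1398, -3352/699)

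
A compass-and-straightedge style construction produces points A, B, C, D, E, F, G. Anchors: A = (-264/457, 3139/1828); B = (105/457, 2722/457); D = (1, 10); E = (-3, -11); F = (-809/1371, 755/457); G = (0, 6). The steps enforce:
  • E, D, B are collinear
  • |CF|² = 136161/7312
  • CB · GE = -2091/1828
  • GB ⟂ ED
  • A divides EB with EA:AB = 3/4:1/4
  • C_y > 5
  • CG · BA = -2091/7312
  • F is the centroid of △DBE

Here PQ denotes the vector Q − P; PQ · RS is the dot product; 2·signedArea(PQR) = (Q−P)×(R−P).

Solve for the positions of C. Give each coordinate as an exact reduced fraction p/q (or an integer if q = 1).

1. C_x = 298/1371  [CB · GE = -2091/1828 ∩ CG · BA = -2091/7312]
2. C_y = 10769/1828  [CB · GE = -2091/1828 ∩ CG · BA = -2091/7312]
   → C = (298/1371, 10769/1828)

C = (298/1371, 10769/1828)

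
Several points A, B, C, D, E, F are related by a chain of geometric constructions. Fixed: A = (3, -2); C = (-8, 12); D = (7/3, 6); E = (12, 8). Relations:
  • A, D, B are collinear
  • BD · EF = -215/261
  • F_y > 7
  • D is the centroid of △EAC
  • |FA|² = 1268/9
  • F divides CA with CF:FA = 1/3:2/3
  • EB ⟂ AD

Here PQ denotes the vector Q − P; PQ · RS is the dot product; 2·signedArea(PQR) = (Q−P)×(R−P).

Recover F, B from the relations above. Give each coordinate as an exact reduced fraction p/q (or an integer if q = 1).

B = (324/145, 1042/145)
F = (-13/3, 22/3)

1. F_x = -13/3  [F divides CA with CF:FA = 1/3:2/3]
2. F_y = 22/3  [F divides CA with CF:FA = 1/3:2/3]
   → F = (-13/3, 22/3)
3. B_x = 324/145  [A, D, B are collinear ∩ EB ⟂ AD]
4. B_y = 1042/145  [A, D, B are collinear ∩ EB ⟂ AD]
   → B = (324/145, 1042/145)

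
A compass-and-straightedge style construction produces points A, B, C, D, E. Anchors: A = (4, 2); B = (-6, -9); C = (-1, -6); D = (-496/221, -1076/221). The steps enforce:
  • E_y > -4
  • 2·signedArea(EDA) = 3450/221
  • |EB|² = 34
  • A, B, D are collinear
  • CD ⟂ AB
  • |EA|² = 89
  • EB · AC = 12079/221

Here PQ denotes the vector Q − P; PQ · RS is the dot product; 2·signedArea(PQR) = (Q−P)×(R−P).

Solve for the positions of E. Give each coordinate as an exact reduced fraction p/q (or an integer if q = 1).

E = (-771/221, -826/221)

1. E_x = -771/221  [2·signedArea(EDA) = 3450/221 ∩ EB · AC = 12079/221]
2. E_y = -826/221  [2·signedArea(EDA) = 3450/221 ∩ EB · AC = 12079/221]
   → E = (-771/221, -826/221)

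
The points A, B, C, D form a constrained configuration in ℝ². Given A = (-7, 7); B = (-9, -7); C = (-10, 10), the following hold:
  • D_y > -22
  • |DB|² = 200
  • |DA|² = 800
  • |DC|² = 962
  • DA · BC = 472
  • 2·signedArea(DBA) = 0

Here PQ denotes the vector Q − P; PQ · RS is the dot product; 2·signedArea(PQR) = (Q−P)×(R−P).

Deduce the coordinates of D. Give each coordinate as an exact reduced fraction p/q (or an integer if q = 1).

D = (-11, -21)

1. D_x = -11  [2·signedArea(DBA) = 0 ∩ DA · BC = 472]
2. D_y = -21  [2·signedArea(DBA) = 0 ∩ DA · BC = 472]
   → D = (-11, -21)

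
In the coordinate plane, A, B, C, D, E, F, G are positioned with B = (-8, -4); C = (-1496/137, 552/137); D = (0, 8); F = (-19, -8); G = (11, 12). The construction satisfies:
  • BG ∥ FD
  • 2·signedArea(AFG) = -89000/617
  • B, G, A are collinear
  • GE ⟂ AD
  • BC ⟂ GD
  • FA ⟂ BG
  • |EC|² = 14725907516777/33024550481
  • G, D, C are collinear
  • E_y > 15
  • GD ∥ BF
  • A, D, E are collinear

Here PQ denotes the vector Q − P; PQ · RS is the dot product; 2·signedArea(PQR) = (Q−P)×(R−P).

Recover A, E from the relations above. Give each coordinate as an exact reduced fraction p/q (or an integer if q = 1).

A = (-10123/617, -6836/617)
E = (1603898243/241055113, 3793608356/241055113)

1. A_x = -10123/617  [B, G, A are collinear ∩ FA ⟂ BG]
2. A_y = -6836/617  [B, G, A are collinear ∩ FA ⟂ BG]
   → A = (-10123/617, -6836/617)
3. E_x = 1603898243/241055113  [A, D, E are collinear ∩ GE ⟂ AD]
4. E_y = 3793608356/241055113  [A, D, E are collinear ∩ GE ⟂ AD]
   → E = (1603898243/241055113, 3793608356/241055113)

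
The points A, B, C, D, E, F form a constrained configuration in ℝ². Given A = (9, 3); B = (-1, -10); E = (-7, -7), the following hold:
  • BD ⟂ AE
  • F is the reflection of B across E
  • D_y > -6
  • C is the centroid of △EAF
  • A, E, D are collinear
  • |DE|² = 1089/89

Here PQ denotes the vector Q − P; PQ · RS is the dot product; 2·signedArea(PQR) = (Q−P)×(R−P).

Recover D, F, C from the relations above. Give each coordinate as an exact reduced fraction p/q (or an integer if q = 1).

C = (-11/3, -8/3)
D = (-359/89, -458/89)
F = (-13, -4)

1. D_x = -359/89  [A, E, D are collinear ∩ BD ⟂ AE]
2. D_y = -458/89  [A, E, D are collinear ∩ BD ⟂ AE]
   → D = (-359/89, -458/89)
3. F_x = -13  [F is the reflection of B across E]
4. F_y = -4  [F is the reflection of B across E]
   → F = (-13, -4)
5. C_x = -11/3  [C is the centroid of △EAF]
6. C_y = -8/3  [C is the centroid of △EAF]
   → C = (-11/3, -8/3)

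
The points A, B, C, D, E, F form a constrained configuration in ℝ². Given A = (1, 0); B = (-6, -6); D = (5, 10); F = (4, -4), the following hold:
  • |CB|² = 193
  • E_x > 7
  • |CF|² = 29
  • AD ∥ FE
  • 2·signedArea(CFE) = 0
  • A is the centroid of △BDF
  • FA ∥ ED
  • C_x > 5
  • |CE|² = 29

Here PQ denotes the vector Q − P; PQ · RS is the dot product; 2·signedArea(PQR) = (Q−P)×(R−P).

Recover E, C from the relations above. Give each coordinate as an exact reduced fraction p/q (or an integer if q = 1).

1. E_x = 8  [FA ∥ ED ∩ AD ∥ FE]
2. E_y = 6  [FA ∥ ED ∩ AD ∥ FE]
   → E = (8, 6)
3. C_x = 6  [line -10·x + 4·y + 56 = 0 ∩ |CF|² = 29]
4. C_y = 1  [line -10·x + 4·y + 56 = 0 ∩ |CF|² = 29]
   → C = (6, 1)

C = (6, 1)
E = (8, 6)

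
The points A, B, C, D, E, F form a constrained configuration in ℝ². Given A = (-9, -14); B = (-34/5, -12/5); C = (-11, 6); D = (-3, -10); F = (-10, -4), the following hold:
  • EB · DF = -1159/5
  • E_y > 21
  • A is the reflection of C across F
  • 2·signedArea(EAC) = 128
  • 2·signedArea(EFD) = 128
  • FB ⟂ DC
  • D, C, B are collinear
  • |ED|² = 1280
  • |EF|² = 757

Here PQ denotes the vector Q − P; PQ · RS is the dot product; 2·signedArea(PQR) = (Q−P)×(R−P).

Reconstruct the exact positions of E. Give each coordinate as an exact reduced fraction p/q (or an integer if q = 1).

E = (-19, 22)

1. E_x = -19  [2·signedArea(EFD) = 128 ∩ EB · DF = -1159/5]
2. E_y = 22  [2·signedArea(EFD) = 128 ∩ EB · DF = -1159/5]
   → E = (-19, 22)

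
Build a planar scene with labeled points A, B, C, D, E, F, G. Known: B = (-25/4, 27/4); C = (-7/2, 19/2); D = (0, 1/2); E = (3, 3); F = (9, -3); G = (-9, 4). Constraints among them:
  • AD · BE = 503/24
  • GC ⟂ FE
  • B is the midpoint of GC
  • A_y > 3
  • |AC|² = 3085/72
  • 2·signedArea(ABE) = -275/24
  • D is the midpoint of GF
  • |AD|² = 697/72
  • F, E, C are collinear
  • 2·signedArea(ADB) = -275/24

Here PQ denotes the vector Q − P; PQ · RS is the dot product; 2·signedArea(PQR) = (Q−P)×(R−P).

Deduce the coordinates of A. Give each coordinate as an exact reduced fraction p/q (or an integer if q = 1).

1. A_x = -13/12  [2·signedArea(ADB) = -275/24 ∩ AD · BE = 503/24]
2. A_y = 41/12  [2·signedArea(ADB) = -275/24 ∩ AD · BE = 503/24]
   → A = (-13/12, 41/12)

A = (-13/12, 41/12)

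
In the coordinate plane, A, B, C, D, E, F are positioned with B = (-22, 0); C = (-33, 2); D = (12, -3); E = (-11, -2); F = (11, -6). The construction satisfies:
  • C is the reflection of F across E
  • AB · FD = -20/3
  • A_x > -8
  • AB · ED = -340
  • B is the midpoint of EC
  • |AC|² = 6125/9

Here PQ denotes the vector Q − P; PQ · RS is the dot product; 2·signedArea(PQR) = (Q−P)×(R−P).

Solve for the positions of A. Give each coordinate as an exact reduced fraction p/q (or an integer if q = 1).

A = (-22/3, -8/3)

1. A_x = -22/3  [AB · FD = -20/3 ∩ AB · ED = -340]
2. A_y = -8/3  [AB · FD = -20/3 ∩ AB · ED = -340]
   → A = (-22/3, -8/3)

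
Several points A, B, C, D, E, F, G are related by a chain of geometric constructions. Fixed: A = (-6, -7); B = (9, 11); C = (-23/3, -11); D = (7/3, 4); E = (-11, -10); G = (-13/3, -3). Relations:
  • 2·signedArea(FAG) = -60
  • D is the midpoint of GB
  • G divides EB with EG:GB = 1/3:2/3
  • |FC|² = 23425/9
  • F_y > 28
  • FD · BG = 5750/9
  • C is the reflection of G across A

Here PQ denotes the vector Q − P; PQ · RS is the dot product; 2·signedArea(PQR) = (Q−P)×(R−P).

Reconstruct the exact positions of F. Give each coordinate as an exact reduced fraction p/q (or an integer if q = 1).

1. F_x = 24  [FD · BG = 5750/9 ∩ 2·signedArea(FAG) = -60]
2. F_y = 29  [FD · BG = 5750/9 ∩ 2·signedArea(FAG) = -60]
   → F = (24, 29)

F = (24, 29)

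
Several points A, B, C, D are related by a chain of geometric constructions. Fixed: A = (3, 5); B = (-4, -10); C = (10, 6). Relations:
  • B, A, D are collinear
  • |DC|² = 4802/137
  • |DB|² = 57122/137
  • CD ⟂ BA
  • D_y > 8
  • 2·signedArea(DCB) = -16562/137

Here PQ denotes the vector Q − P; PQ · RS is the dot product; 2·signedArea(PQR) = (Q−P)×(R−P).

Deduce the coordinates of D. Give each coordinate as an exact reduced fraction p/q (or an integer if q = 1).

1. D_x = 635/137  [B, A, D are collinear ∩ CD ⟂ BA]
2. D_y = 1165/137  [B, A, D are collinear ∩ CD ⟂ BA]
   → D = (635/137, 1165/137)

D = (635/137, 1165/137)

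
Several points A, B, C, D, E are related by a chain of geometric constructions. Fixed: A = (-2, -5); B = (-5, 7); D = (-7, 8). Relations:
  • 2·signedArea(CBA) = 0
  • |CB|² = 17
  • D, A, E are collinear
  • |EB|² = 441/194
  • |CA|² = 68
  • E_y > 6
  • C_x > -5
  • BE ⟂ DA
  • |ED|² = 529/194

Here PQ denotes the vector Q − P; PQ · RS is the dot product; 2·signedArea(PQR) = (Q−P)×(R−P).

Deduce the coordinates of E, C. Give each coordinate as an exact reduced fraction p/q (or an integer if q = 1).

C = (-4, 3)
E = (-1243/194, 1253/194)

1. E_x = -1243/194  [D, A, E are collinear ∩ BE ⟂ DA]
2. E_y = 1253/194  [D, A, E are collinear ∩ BE ⟂ DA]
   → E = (-1243/194, 1253/194)
3. C_x = -4  [line 12·x + 3·y + 39 = 0 ∩ |CB|² = 17]
4. C_y = 3  [line 12·x + 3·y + 39 = 0 ∩ |CB|² = 17]
   → C = (-4, 3)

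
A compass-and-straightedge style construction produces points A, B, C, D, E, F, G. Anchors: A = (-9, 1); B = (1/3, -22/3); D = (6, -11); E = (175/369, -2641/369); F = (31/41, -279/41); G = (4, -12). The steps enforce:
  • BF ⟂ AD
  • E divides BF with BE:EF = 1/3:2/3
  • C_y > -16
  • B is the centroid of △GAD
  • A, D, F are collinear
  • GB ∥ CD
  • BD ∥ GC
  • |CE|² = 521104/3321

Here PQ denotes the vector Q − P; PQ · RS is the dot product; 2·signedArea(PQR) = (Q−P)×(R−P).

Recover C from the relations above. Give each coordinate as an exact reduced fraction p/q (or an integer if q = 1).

1. C_x = 29/3  [GB ∥ CD ∩ BD ∥ GC]
2. C_y = -47/3  [GB ∥ CD ∩ BD ∥ GC]
   → C = (29/3, -47/3)

C = (29/3, -47/3)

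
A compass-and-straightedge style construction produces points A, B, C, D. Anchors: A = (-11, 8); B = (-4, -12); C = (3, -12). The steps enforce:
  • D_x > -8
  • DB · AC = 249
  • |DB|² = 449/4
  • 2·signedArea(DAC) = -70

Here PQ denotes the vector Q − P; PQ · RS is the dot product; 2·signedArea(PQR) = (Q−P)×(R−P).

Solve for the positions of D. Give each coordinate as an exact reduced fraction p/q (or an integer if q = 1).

D = (-15/2, -2)

1. D_x = -15/2  [2·signedArea(DAC) = -70 ∩ DB · AC = 249]
2. D_y = -2  [2·signedArea(DAC) = -70 ∩ DB · AC = 249]
   → D = (-15/2, -2)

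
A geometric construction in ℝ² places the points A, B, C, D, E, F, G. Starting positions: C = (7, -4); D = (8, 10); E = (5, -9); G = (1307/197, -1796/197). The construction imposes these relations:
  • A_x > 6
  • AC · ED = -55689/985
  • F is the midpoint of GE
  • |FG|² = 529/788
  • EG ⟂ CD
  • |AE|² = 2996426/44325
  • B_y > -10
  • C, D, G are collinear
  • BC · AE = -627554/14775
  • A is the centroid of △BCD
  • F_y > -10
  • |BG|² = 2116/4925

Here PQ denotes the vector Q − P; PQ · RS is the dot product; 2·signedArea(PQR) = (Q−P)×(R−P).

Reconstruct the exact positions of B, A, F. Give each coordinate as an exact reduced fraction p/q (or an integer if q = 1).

1. A_x = 20666/2955  [line -3·x + -19·y + 1514/985 = 0 ∩ |AE|² = 2996426/44325]
2. A_y = -1008/985  [line -3·x + -19·y + 1514/985 = 0 ∩ |AE|² = 2996426/44325]
   → A = (20666/2955, -1008/985)
3. F_x = 1146/197  [F is the midpoint of GE]
4. F_y = -3569/394  [F is the midpoint of GE]
   → F = (1146/197, -3569/394)
5. B_x = 5891/985  [BC · AE = -627554/14775 ∩ A is the centroid of △BCD]
6. B_y = -8934/985  [BC · AE = -627554/14775 ∩ A is the centroid of △BCD]
   → B = (5891/985, -8934/985)

A = (20666/2955, -1008/985)
B = (5891/985, -8934/985)
F = (1146/197, -3569/394)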